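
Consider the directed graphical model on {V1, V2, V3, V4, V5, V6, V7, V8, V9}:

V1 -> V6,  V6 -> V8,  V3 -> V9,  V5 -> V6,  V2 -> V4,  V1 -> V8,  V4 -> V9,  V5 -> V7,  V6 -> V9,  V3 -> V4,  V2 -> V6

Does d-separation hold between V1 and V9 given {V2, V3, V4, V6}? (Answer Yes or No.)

Enumerating the 6 paths from V1 to V9 and testing each for blocking by {V2, V3, V4, V6}:
  1. V1 → V8 ← V6 → V9 — V8:collider[blocks]; V6:fork[blocks] ⇒ blocked
  2. V1 → V8 ← V6 ← V2 → V4 → V9 — V8:collider[blocks]; V6:chain[blocks]; V2:fork[blocks]; V4:chain[blocks] ⇒ blocked
  3. V1 → V8 ← V6 ← V2 → V4 ← V3 → V9 — V8:collider[blocks]; V6:chain[blocks]; V2:fork[blocks]; V4:collider[open]; V3:fork[blocks] ⇒ blocked
  4. V1 → V6 → V9 — V6:chain[blocks] ⇒ blocked
  5. V1 → V6 ← V2 → V4 → V9 — V6:collider[open]; V2:fork[blocks]; V4:chain[blocks] ⇒ blocked
  6. V1 → V6 ← V2 → V4 ← V3 → V9 — V6:collider[open]; V2:fork[blocks]; V4:collider[open]; V3:fork[blocks] ⇒ blocked
Every path is blocked, so V1 and V9 are d-separated given {V2, V3, V4, V6}.

Yes — V1 and V9 are d-separated given {V2, V3, V4, V6}.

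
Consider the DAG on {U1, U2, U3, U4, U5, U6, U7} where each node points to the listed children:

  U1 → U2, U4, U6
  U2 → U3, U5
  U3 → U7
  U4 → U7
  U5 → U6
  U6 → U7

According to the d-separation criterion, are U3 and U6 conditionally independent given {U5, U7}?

No — U3 and U6 are not d-separated given {U5, U7}.

Enumerating the 6 paths from U3 to U6 and testing each for blocking by {U5, U7}:
Path 1: U3 ← U2 ← U1 → U6
  U2 is a chain and U2 is not conditioned on; U1 is a fork and U1 is not conditioned on — no node blocks this path, so it is active.
Path 2: U3 ← U2 ← U1 → U4 → U7 ← U6
  U2 is a chain and U2 is not conditioned on; U1 is a fork and U1 is not conditioned on; U4 is a chain and U4 is not conditioned on; U7 is a collider and U7 is conditioned on, which opens it — no node blocks this path, so it is active.
Path 3: U3 ← U2 → U5 → U6
  U5 is a chain here and U5 is conditioned on, so the path is blocked at U5.
Path 4: U3 → U7 ← U6
  U7 is a collider and U7 is conditioned on, which opens it — no node blocks this path, so it is active.
Path 5: U3 → U7 ← U4 ← U1 → U6
  U7 is a collider and U7 is conditioned on, which opens it; U4 is a chain and U4 is not conditioned on; U1 is a fork and U1 is not conditioned on — no node blocks this path, so it is active.
Path 6: U3 → U7 ← U4 ← U1 → U2 → U5 → U6
  U5 is a chain here and U5 is conditioned on, so the path is blocked at U5.
Because an active path exists, U3 and U6 are not d-separated.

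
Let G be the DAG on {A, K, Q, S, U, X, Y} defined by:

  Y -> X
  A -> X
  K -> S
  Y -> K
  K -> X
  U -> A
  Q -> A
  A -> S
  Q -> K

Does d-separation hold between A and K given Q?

Yes

4 paths connect A and K; each must be blocked for d-separation to hold:
  1. A → S ← K — S:collider[blocks] ⇒ blocked
  2. A ← Q → K — Q:fork[blocks] ⇒ blocked
  3. A → X ← Y → K — X:collider[blocks]; Y:fork[open] ⇒ blocked
  4. A → X ← K — X:collider[blocks] ⇒ blocked
Every path is blocked, so A and K are d-separated given {Q}.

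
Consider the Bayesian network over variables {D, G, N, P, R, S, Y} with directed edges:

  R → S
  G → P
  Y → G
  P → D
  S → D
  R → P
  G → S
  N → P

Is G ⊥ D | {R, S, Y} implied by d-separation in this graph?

4 paths connect G and D; each must be blocked for d-separation to hold:
  1. G → P ← R → S → D — P:collider[blocks]; R:fork[blocks]; S:chain[blocks] ⇒ blocked
  2. G → P → D — P:chain[open] ⇒ active
  3. G → S ← R → P → D — S:collider[open]; R:fork[blocks]; P:chain[open] ⇒ blocked
  4. G → S → D — S:chain[blocks] ⇒ blocked
Since the path G → P → D is active, G and D are not d-separated given {R, S, Y}.

No — G and D are not d-separated given {R, S, Y}.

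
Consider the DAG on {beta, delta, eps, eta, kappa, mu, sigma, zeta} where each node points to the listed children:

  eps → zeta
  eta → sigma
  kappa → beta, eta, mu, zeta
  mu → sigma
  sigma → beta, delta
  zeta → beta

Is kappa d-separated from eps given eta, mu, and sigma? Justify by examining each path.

We examine all 4 paths between kappa and eps:
Path 1: kappa → zeta ← eps
  zeta is a collider here and neither zeta nor any of its descendants is conditioned on, so the collider stays closed — the path is blocked at zeta.
Path 2: kappa → mu → sigma → beta ← zeta ← eps
  mu is a chain here and mu is conditioned on, so the path is blocked at mu.
Path 3: kappa → eta → sigma → beta ← zeta ← eps
  eta is a chain here and eta is conditioned on, so the path is blocked at eta.
Path 4: kappa → beta ← zeta ← eps
  beta is a collider here and neither beta nor any of its descendants is conditioned on, so the collider stays closed — the path is blocked at beta.
All paths are blocked; kappa ⊥ eps | {eta, mu, sigma} holds.

Yes — kappa and eps are d-separated given {eta, mu, sigma}.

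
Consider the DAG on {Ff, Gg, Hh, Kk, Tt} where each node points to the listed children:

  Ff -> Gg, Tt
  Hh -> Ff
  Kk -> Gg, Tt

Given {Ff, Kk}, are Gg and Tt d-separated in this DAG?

There are 2 undirected paths between Gg and Tt; checking each against the conditioning set {Ff, Kk}:
Path 1: Gg ← Ff → Tt
  Ff is a fork here and Ff is conditioned on, so the path is blocked at Ff.
Path 2: Gg ← Kk → Tt
  Kk is a fork here and Kk is conditioned on, so the path is blocked at Kk.
All paths are blocked; Gg ⊥ Tt | {Ff, Kk} holds.

Yes — Gg and Tt are d-separated given {Ff, Kk}.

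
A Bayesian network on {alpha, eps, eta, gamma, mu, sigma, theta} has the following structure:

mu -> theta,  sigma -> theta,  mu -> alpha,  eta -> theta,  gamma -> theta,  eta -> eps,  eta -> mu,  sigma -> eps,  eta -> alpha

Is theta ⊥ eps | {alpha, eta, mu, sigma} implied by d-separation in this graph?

Yes

4 paths connect theta and eps; each must be blocked for d-separation to hold:
Path 1: theta ← sigma → eps
  sigma is a fork here and sigma is conditioned on, so the path is blocked at sigma.
Path 2: theta ← eta → eps
  eta is a fork here and eta is conditioned on, so the path is blocked at eta.
Path 3: theta ← mu ← eta → eps
  mu is a chain here and mu is conditioned on, so the path is blocked at mu.
Path 4: theta ← mu → alpha ← eta → eps
  mu is a fork here and mu is conditioned on, so the path is blocked at mu.
All paths are blocked; theta ⊥ eps | {alpha, eta, mu, sigma} holds.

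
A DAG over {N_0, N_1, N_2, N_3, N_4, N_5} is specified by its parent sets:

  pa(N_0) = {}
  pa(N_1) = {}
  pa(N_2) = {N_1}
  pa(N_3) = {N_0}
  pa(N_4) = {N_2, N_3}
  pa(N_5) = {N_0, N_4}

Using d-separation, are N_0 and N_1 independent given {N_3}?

Yes

2 paths connect N_0 and N_1; each must be blocked for d-separation to hold:
Path 1: N_0 → N_3 → N_4 ← N_2 ← N_1
  N_3 is a chain here and N_3 is conditioned on, so the path is blocked at N_3.
Path 2: N_0 → N_5 ← N_4 ← N_2 ← N_1
  N_5 is a collider here and neither N_5 nor any of its descendants is conditioned on, so the collider stays closed — the path is blocked at N_5.
All paths are blocked; N_0 ⊥ N_1 | {N_3} holds.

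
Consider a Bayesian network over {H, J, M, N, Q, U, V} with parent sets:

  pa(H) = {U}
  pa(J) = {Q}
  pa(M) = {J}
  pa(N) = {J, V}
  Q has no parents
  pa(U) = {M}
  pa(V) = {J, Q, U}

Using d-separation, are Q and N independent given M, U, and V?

Enumerating the 6 paths from Q to N and testing each for blocking by {M, U, V}:
  1. Q → V → N — V:chain[blocks] ⇒ blocked
  2. Q → V ← U ← M ← J → N — V:collider[open]; U:chain[blocks]; M:chain[blocks]; J:fork[open] ⇒ blocked
  3. Q → V ← J → N — V:collider[open]; J:fork[open] ⇒ active
  4. Q → J → N — J:chain[open] ⇒ active
  5. Q → J → M → U → V → N — J:chain[open]; M:chain[blocks]; U:chain[blocks]; V:chain[blocks] ⇒ blocked
  6. Q → J → V → N — J:chain[open]; V:chain[blocks] ⇒ blocked
At least one path is unblocked, so d-separation fails.

No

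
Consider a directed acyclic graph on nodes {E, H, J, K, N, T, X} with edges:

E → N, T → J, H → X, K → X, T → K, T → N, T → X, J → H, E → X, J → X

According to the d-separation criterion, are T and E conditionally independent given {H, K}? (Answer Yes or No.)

Enumerating the 5 paths from T to E and testing each for blocking by {H, K}:
Path 1: T → K → X ← E
  K is a chain here and K is conditioned on, so the path is blocked at K.
Path 2: T → N ← E
  N is a collider here and neither N nor any of its descendants is conditioned on, so the collider stays closed — the path is blocked at N.
Path 3: T → J → H → X ← E
  H is a chain here and H is conditioned on, so the path is blocked at H.
Path 4: T → J → X ← E
  X is a collider here and neither X nor any of its descendants is conditioned on, so the collider stays closed — the path is blocked at X.
Path 5: T → X ← E
  X is a collider here and neither X nor any of its descendants is conditioned on, so the collider stays closed — the path is blocked at X.
Every path is blocked, so T and E are d-separated given {H, K}.

Yes — T and E are d-separated given {H, K}.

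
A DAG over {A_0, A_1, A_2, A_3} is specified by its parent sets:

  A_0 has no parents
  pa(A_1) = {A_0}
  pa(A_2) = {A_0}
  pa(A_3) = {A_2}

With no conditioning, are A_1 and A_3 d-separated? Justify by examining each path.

No

There is one path between A_1 and A_3:
Path 1: A_1 ← A_0 → A_2 → A_3
  A_0 is a fork and A_0 is not conditioned on; A_2 is a chain and A_2 is not conditioned on — no node blocks this path, so it is active.
Because an active path exists, A_1 and A_3 are not d-separated.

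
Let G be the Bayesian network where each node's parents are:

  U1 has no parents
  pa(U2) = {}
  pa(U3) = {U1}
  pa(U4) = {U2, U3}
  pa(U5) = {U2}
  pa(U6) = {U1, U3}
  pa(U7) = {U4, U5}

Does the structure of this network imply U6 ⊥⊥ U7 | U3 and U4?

Yes

We examine all 4 paths between U6 and U7:
  1. U6 ← U1 → U3 → U4 ← U2 → U5 → U7 — U1:fork[open]; U3:chain[blocks]; U4:collider[open]; U2:fork[open]; U5:chain[open] ⇒ blocked
  2. U6 ← U1 → U3 → U4 → U7 — U1:fork[open]; U3:chain[blocks]; U4:chain[blocks] ⇒ blocked
  3. U6 ← U3 → U4 ← U2 → U5 → U7 — U3:fork[blocks]; U4:collider[open]; U2:fork[open]; U5:chain[open] ⇒ blocked
  4. U6 ← U3 → U4 → U7 — U3:fork[blocks]; U4:chain[blocks] ⇒ blocked
Every path is blocked, so U6 and U7 are d-separated given {U3, U4}.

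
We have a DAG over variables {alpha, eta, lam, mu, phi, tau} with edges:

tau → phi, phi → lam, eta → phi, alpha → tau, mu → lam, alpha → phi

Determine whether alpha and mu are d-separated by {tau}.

Yes

2 paths connect alpha and mu; each must be blocked for d-separation to hold:
Path 1: alpha → phi → lam ← mu
  lam is a collider here and neither lam nor any of its descendants is conditioned on, so the collider stays closed — the path is blocked at lam.
Path 2: alpha → tau → phi → lam ← mu
  tau is a chain here and tau is conditioned on, so the path is blocked at tau.
All paths are blocked; alpha ⊥ mu | {tau} holds.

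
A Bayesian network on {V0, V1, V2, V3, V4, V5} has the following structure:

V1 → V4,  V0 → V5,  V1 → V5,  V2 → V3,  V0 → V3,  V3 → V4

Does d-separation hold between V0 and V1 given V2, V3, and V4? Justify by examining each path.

There are 2 undirected paths between V0 and V1; checking each against the conditioning set {V2, V3, V4}:
  1. V0 → V5 ← V1 — V5:collider[blocks] ⇒ blocked
  2. V0 → V3 → V4 ← V1 — V3:chain[blocks]; V4:collider[open] ⇒ blocked
All paths are blocked; V0 ⊥ V1 | {V2, V3, V4} holds.

Yes — V0 and V1 are d-separated given {V2, V3, V4}.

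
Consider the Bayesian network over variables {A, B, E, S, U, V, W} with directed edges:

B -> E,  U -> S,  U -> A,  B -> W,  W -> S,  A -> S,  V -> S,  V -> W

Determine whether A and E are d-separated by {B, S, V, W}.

Yes

There are 4 undirected paths between A and E; checking each against the conditioning set {B, S, V, W}:
  1. A ← U → S ← W ← B → E — U:fork[open]; S:collider[open]; W:chain[blocks]; B:fork[blocks] ⇒ blocked
  2. A ← U → S ← V → W ← B → E — U:fork[open]; S:collider[open]; V:fork[blocks]; W:collider[open]; B:fork[blocks] ⇒ blocked
  3. A → S ← W ← B → E — S:collider[open]; W:chain[blocks]; B:fork[blocks] ⇒ blocked
  4. A → S ← V → W ← B → E — S:collider[open]; V:fork[blocks]; W:collider[open]; B:fork[blocks] ⇒ blocked
All paths are blocked; A ⊥ E | {B, S, V, W} holds.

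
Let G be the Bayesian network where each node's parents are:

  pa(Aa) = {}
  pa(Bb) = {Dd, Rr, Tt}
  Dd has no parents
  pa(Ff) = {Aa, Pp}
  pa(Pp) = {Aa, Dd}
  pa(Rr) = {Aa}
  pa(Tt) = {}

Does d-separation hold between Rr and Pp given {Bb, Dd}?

No

There are 3 undirected paths between Rr and Pp; checking each against the conditioning set {Bb, Dd}:
  1. Rr → Bb ← Dd → Pp — Bb:collider[open]; Dd:fork[blocks] ⇒ blocked
  2. Rr ← Aa → Ff ← Pp — Aa:fork[open]; Ff:collider[blocks] ⇒ blocked
  3. Rr ← Aa → Pp — Aa:fork[open] ⇒ active
At least one path is unblocked, so d-separation fails.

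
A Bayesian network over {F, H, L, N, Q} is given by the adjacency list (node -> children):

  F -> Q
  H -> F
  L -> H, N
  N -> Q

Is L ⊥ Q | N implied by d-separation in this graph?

No

We examine all 2 paths between L and Q:
  1. L → H → F → Q — H:chain[open]; F:chain[open] ⇒ active
  2. L → N → Q — N:chain[blocks] ⇒ blocked
Since the path L → H → F → Q is active, L and Q are not d-separated given {N}.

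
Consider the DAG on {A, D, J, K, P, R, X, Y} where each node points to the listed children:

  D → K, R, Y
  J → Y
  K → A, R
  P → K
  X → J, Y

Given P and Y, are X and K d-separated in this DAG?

No — X and K are not d-separated given {P, Y}.

Enumerating the 4 paths from X to K and testing each for blocking by {P, Y}:
Path 1: X → J → Y ← D → K
  J is a chain and J is not conditioned on; Y is a collider and Y is conditioned on, which opens it; D is a fork and D is not conditioned on — no node blocks this path, so it is active.
Path 2: X → J → Y ← D → R ← K
  R is a collider here and neither R nor any of its descendants is conditioned on, so the collider stays closed — the path is blocked at R.
Path 3: X → Y ← D → K
  Y is a collider and Y is conditioned on, which opens it; D is a fork and D is not conditioned on — no node blocks this path, so it is active.
Path 4: X → Y ← D → R ← K
  R is a collider here and neither R nor any of its descendants is conditioned on, so the collider stays closed — the path is blocked at R.
At least one path is unblocked, so d-separation fails.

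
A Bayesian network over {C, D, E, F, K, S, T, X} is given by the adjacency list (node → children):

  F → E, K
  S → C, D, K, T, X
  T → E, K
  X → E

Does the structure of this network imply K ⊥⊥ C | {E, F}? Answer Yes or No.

No — K and C are not d-separated given {E, F}.

5 paths connect K and C; each must be blocked for d-separation to hold:
Path 1: K ← F → E ← T ← S → C
  F is a fork here and F is conditioned on, so the path is blocked at F.
Path 2: K ← F → E ← X ← S → C
  F is a fork here and F is conditioned on, so the path is blocked at F.
Path 3: K ← T ← S → C
  T is a chain and T is not conditioned on; S is a fork and S is not conditioned on — no node blocks this path, so it is active.
Path 4: K ← T → E ← X ← S → C
  T is a fork and T is not conditioned on; E is a collider and E is conditioned on, which opens it; X is a chain and X is not conditioned on; S is a fork and S is not conditioned on — no node blocks this path, so it is active.
Path 5: K ← S → C
  S is a fork and S is not conditioned on — no node blocks this path, so it is active.
Since the path K ← T ← S → C is active, K and C are not d-separated given {E, F}.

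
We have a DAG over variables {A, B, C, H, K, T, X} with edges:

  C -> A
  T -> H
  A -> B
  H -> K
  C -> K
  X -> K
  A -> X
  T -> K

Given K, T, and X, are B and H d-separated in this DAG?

There are 4 undirected paths between B and H; checking each against the conditioning set {K, T, X}:
Path 1: B ← A ← C → K ← H
  A is a chain and A is not conditioned on; C is a fork and C is not conditioned on; K is a collider and K is conditioned on, which opens it — no node blocks this path, so it is active.
Path 2: B ← A ← C → K ← T → H
  T is a fork here and T is conditioned on, so the path is blocked at T.
Path 3: B ← A → X → K ← H
  X is a chain here and X is conditioned on, so the path is blocked at X.
Path 4: B ← A → X → K ← T → H
  X is a chain here and X is conditioned on, so the path is blocked at X.
Since the path B ← A ← C → K ← H is active, B and H are not d-separated given {K, T, X}.

No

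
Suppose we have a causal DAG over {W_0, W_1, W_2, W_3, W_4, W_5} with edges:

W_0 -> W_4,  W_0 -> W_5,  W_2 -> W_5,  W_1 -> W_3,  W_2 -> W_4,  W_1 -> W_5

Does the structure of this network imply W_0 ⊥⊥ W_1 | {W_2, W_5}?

No

We examine all 2 paths between W_0 and W_1:
  1. W_0 → W_5 ← W_1 — W_5:collider[open] ⇒ active
  2. W_0 → W_4 ← W_2 → W_5 ← W_1 — W_4:collider[blocks]; W_2:fork[blocks]; W_5:collider[open] ⇒ blocked
Since the path W_0 → W_5 ← W_1 is active, W_0 and W_1 are not d-separated given {W_2, W_5}.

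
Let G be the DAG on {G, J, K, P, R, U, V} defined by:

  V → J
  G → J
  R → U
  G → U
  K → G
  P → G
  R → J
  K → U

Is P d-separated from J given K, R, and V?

There are 3 undirected paths between P and J; checking each against the conditioning set {K, R, V}:
  1. P → G ← K → U ← R → J — G:collider[blocks]; K:fork[blocks]; U:collider[blocks]; R:fork[blocks] ⇒ blocked
  2. P → G → U ← R → J — G:chain[open]; U:collider[blocks]; R:fork[blocks] ⇒ blocked
  3. P → G → J — G:chain[open] ⇒ active
Since the path P → G → J is active, P and J are not d-separated given {K, R, V}.

No — P and J are not d-separated given {K, R, V}.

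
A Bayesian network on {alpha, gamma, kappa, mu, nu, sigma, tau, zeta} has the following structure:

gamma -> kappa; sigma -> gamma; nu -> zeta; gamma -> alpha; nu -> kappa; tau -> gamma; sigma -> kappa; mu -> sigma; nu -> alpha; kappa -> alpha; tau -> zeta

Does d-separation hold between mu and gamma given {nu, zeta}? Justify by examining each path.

There are 6 undirected paths between mu and gamma; checking each against the conditioning set {nu, zeta}:
Path 1: mu → sigma → gamma
  sigma is a chain and sigma is not conditioned on — no node blocks this path, so it is active.
Path 2: mu → sigma → kappa ← gamma
  kappa is a collider here and neither kappa nor any of its descendants is conditioned on, so the collider stays closed — the path is blocked at kappa.
Path 3: mu → sigma → kappa → alpha ← gamma
  alpha is a collider here and neither alpha nor any of its descendants is conditioned on, so the collider stays closed — the path is blocked at alpha.
Path 4: mu → sigma → kappa → alpha ← nu → zeta ← tau → gamma
  alpha is a collider here and neither alpha nor any of its descendants is conditioned on, so the collider stays closed — the path is blocked at alpha.
Path 5: mu → sigma → kappa ← nu → alpha ← gamma
  kappa is a collider here and neither kappa nor any of its descendants is conditioned on, so the collider stays closed — the path is blocked at kappa.
Path 6: mu → sigma → kappa ← nu → zeta ← tau → gamma
  kappa is a collider here and neither kappa nor any of its descendants is conditioned on, so the collider stays closed — the path is blocked at kappa.
Because an active path exists, mu and gamma are not d-separated.

No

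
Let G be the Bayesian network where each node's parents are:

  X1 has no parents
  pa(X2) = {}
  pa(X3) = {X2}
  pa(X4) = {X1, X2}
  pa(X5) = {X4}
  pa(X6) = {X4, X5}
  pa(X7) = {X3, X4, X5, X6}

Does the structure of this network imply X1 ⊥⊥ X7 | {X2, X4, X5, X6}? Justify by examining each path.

Yes — X1 and X7 are d-separated given {X2, X4, X5, X6}.

There are 6 undirected paths between X1 and X7; checking each against the conditioning set {X2, X4, X5, X6}:
Path 1: X1 → X4 → X7
  X4 is a chain here and X4 is conditioned on, so the path is blocked at X4.
Path 2: X1 → X4 → X6 → X7
  X4 is a chain here and X4 is conditioned on, so the path is blocked at X4.
Path 3: X1 → X4 → X6 ← X5 → X7
  X4 is a chain here and X4 is conditioned on, so the path is blocked at X4.
Path 4: X1 → X4 → X5 → X7
  X4 is a chain here and X4 is conditioned on, so the path is blocked at X4.
Path 5: X1 → X4 → X5 → X6 → X7
  X4 is a chain here and X4 is conditioned on, so the path is blocked at X4.
Path 6: X1 → X4 ← X2 → X3 → X7
  X2 is a fork here and X2 is conditioned on, so the path is blocked at X2.
All paths are blocked; X1 ⊥ X7 | {X2, X4, X5, X6} holds.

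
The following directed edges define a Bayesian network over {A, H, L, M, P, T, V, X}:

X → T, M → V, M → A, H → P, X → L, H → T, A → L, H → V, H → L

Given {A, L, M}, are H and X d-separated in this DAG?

No

3 paths connect H and X; each must be blocked for d-separation to hold:
Path 1: H → T ← X
  T is a collider here and neither T nor any of its descendants is conditioned on, so the collider stays closed — the path is blocked at T.
Path 2: H → L ← X
  L is a collider and L is conditioned on, which opens it — no node blocks this path, so it is active.
Path 3: H → V ← M → A → L ← X
  V is a collider here and neither V nor any of its descendants is conditioned on, so the collider stays closed — the path is blocked at V.
Because an active path exists, H and X are not d-separated.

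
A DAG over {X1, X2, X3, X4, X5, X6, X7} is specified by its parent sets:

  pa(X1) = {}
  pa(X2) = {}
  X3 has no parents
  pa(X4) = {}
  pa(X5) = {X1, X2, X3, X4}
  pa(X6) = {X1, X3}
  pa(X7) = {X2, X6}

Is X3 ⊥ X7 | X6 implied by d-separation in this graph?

Yes

4 paths connect X3 and X7; each must be blocked for d-separation to hold:
Path 1: X3 → X5 ← X1 → X6 → X7
  X5 is a collider here and neither X5 nor any of its descendants is conditioned on, so the collider stays closed — the path is blocked at X5.
Path 2: X3 → X5 ← X2 → X7
  X5 is a collider here and neither X5 nor any of its descendants is conditioned on, so the collider stays closed — the path is blocked at X5.
Path 3: X3 → X6 ← X1 → X5 ← X2 → X7
  X5 is a collider here and neither X5 nor any of its descendants is conditioned on, so the collider stays closed — the path is blocked at X5.
Path 4: X3 → X6 → X7
  X6 is a chain here and X6 is conditioned on, so the path is blocked at X6.
All paths are blocked; X3 ⊥ X7 | {X6} holds.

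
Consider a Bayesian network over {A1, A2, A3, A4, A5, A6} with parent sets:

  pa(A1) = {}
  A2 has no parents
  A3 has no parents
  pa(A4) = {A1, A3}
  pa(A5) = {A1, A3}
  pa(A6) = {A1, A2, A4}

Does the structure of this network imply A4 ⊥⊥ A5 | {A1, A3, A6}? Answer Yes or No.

Yes

3 paths connect A4 and A5; each must be blocked for d-separation to hold:
Path 1: A4 → A6 ← A1 → A5
  A1 is a fork here and A1 is conditioned on, so the path is blocked at A1.
Path 2: A4 ← A3 → A5
  A3 is a fork here and A3 is conditioned on, so the path is blocked at A3.
Path 3: A4 ← A1 → A5
  A1 is a fork here and A1 is conditioned on, so the path is blocked at A1.
All paths are blocked; A4 ⊥ A5 | {A1, A3, A6} holds.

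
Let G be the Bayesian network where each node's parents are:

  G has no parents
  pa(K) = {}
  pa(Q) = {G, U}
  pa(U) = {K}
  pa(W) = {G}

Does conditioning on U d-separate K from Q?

Yes

There is one path between K and Q:
Path 1: K → U → Q
  U is a chain here and U is conditioned on, so the path is blocked at U.
Every path is blocked, so K and Q are d-separated given {U}.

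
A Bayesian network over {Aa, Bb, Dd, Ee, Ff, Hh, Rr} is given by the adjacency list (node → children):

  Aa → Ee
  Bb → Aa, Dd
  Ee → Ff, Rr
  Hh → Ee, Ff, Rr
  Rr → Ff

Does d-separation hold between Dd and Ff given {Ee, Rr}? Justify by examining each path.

No

There are 5 undirected paths between Dd and Ff; checking each against the conditioning set {Ee, Rr}:
  1. Dd ← Bb → Aa → Ee → Ff — Bb:fork[open]; Aa:chain[open]; Ee:chain[blocks] ⇒ blocked
  2. Dd ← Bb → Aa → Ee → Rr → Ff — Bb:fork[open]; Aa:chain[open]; Ee:chain[blocks]; Rr:chain[blocks] ⇒ blocked
  3. Dd ← Bb → Aa → Ee → Rr ← Hh → Ff — Bb:fork[open]; Aa:chain[open]; Ee:chain[blocks]; Rr:collider[open]; Hh:fork[open] ⇒ blocked
  4. Dd ← Bb → Aa → Ee ← Hh → Ff — Bb:fork[open]; Aa:chain[open]; Ee:collider[open]; Hh:fork[open] ⇒ active
  5. Dd ← Bb → Aa → Ee ← Hh → Rr → Ff — Bb:fork[open]; Aa:chain[open]; Ee:collider[open]; Hh:fork[open]; Rr:chain[blocks] ⇒ blocked
Since the path Dd ← Bb → Aa → Ee ← Hh → Ff is active, Dd and Ff are not d-separated given {Ee, Rr}.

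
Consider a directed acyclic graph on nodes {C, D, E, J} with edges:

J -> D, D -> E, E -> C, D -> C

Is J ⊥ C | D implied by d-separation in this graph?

We examine all 2 paths between J and C:
  1. J → D → C — D:chain[blocks] ⇒ blocked
  2. J → D → E → C — D:chain[blocks]; E:chain[open] ⇒ blocked
Every path is blocked, so J and C are d-separated given {D}.

Yes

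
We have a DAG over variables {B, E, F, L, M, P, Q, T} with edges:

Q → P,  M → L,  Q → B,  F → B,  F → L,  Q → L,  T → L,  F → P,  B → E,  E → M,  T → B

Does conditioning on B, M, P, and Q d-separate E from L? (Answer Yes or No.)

Enumerating the 6 paths from E to L and testing each for blocking by {B, M, P, Q}:
Path 1: E → M → L
  M is a chain here and M is conditioned on, so the path is blocked at M.
Path 2: E ← B ← Q → L
  B is a chain here and B is conditioned on, so the path is blocked at B.
Path 3: E ← B ← Q → P ← F → L
  B is a chain here and B is conditioned on, so the path is blocked at B.
Path 4: E ← B ← T → L
  B is a chain here and B is conditioned on, so the path is blocked at B.
Path 5: E ← B ← F → L
  B is a chain here and B is conditioned on, so the path is blocked at B.
Path 6: E ← B ← F → P ← Q → L
  B is a chain here and B is conditioned on, so the path is blocked at B.
Since every path is blocked, d-separation holds.

Yes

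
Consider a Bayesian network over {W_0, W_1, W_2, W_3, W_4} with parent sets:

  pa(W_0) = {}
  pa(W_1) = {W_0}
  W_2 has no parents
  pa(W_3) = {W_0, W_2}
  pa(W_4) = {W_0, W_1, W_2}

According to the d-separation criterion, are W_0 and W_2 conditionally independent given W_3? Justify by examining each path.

No

Enumerating the 3 paths from W_0 to W_2 and testing each for blocking by {W_3}:
Path 1: W_0 → W_1 → W_4 ← W_2
  W_4 is a collider here and neither W_4 nor any of its descendants is conditioned on, so the collider stays closed — the path is blocked at W_4.
Path 2: W_0 → W_3 ← W_2
  W_3 is a collider and W_3 is conditioned on, which opens it — no node blocks this path, so it is active.
Path 3: W_0 → W_4 ← W_2
  W_4 is a collider here and neither W_4 nor any of its descendants is conditioned on, so the collider stays closed — the path is blocked at W_4.
Because an active path exists, W_0 and W_2 are not d-separated.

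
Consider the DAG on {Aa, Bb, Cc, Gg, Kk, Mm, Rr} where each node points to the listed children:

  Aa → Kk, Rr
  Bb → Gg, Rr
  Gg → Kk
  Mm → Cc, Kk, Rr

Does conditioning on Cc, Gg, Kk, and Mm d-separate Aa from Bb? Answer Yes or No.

Yes — Aa and Bb are d-separated given {Cc, Gg, Kk, Mm}.

There are 4 undirected paths between Aa and Bb; checking each against the conditioning set {Cc, Gg, Kk, Mm}:
Path 1: Aa → Rr ← Mm → Kk ← Gg ← Bb
  Rr is a collider here and neither Rr nor any of its descendants is conditioned on, so the collider stays closed — the path is blocked at Rr.
Path 2: Aa → Rr ← Bb
  Rr is a collider here and neither Rr nor any of its descendants is conditioned on, so the collider stays closed — the path is blocked at Rr.
Path 3: Aa → Kk ← Mm → Rr ← Bb
  Mm is a fork here and Mm is conditioned on, so the path is blocked at Mm.
Path 4: Aa → Kk ← Gg ← Bb
  Gg is a chain here and Gg is conditioned on, so the path is blocked at Gg.
All paths are blocked; Aa ⊥ Bb | {Cc, Gg, Kk, Mm} holds.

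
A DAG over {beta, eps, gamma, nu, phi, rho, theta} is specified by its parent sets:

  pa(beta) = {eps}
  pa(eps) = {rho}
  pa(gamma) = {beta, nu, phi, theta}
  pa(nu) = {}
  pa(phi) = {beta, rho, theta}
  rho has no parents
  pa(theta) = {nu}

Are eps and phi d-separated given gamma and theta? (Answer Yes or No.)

5 paths connect eps and phi; each must be blocked for d-separation to hold:
  1. eps ← rho → phi — rho:fork[open] ⇒ active
  2. eps → beta → gamma ← phi — beta:chain[open]; gamma:collider[open] ⇒ active
  3. eps → beta → gamma ← theta → phi — beta:chain[open]; gamma:collider[open]; theta:fork[blocks] ⇒ blocked
  4. eps → beta → gamma ← nu → theta → phi — beta:chain[open]; gamma:collider[open]; nu:fork[open]; theta:chain[blocks] ⇒ blocked
  5. eps → beta → phi — beta:chain[open] ⇒ active
Since the path eps ← rho → phi is active, eps and phi are not d-separated given {gamma, theta}.

No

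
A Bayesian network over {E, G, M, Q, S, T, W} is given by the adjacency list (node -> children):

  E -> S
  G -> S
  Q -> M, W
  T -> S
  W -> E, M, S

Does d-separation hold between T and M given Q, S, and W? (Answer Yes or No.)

Yes — T and M are d-separated given {Q, S, W}.

Enumerating the 4 paths from T to M and testing each for blocking by {Q, S, W}:
  1. T → S ← W ← Q → M — S:collider[open]; W:chain[blocks]; Q:fork[blocks] ⇒ blocked
  2. T → S ← W → M — S:collider[open]; W:fork[blocks] ⇒ blocked
  3. T → S ← E ← W ← Q → M — S:collider[open]; E:chain[open]; W:chain[blocks]; Q:fork[blocks] ⇒ blocked
  4. T → S ← E ← W → M — S:collider[open]; E:chain[open]; W:fork[blocks] ⇒ blocked
All paths are blocked; T ⊥ M | {Q, S, W} holds.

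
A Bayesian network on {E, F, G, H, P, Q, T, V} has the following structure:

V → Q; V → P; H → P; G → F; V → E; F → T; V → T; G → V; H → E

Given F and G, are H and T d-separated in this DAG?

Yes — H and T are d-separated given {F, G}.

Enumerating the 4 paths from H to T and testing each for blocking by {F, G}:
  1. H → E ← V ← G → F → T — E:collider[blocks]; V:chain[open]; G:fork[blocks]; F:chain[blocks] ⇒ blocked
  2. H → E ← V → T — E:collider[blocks]; V:fork[open] ⇒ blocked
  3. H → P ← V ← G → F → T — P:collider[blocks]; V:chain[open]; G:fork[blocks]; F:chain[blocks] ⇒ blocked
  4. H → P ← V → T — P:collider[blocks]; V:fork[open] ⇒ blocked
Since every path is blocked, d-separation holds.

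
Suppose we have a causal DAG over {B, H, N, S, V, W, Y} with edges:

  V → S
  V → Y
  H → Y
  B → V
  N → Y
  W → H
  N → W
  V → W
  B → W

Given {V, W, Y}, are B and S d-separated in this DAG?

Enumerating the 4 paths from B to S and testing each for blocking by {V, W, Y}:
Path 1: B → W ← V → S
  V is a fork here and V is conditioned on, so the path is blocked at V.
Path 2: B → W ← N → Y ← V → S
  V is a fork here and V is conditioned on, so the path is blocked at V.
Path 3: B → W → H → Y ← V → S
  W is a chain here and W is conditioned on, so the path is blocked at W.
Path 4: B → V → S
  V is a chain here and V is conditioned on, so the path is blocked at V.
Since every path is blocked, d-separation holds.

Yes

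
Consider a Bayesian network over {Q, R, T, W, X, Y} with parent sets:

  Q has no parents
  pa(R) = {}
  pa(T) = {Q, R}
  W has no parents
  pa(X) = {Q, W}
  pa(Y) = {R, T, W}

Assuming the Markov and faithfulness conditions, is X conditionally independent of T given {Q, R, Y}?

Enumerating the 3 paths from X to T and testing each for blocking by {Q, R, Y}:
Path 1: X ← Q → T
  Q is a fork here and Q is conditioned on, so the path is blocked at Q.
Path 2: X ← W → Y ← T
  W is a fork and W is not conditioned on; Y is a collider and Y is conditioned on, which opens it — no node blocks this path, so it is active.
Path 3: X ← W → Y ← R → T
  R is a fork here and R is conditioned on, so the path is blocked at R.
Because an active path exists, X and T are not d-separated.

No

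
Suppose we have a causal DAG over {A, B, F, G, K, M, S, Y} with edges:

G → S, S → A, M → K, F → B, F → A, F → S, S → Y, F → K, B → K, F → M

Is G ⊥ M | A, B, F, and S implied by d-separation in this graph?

There are 6 undirected paths between G and M; checking each against the conditioning set {A, B, F, S}:
Path 1: G → S ← F → M
  F is a fork here and F is conditioned on, so the path is blocked at F.
Path 2: G → S ← F → K ← M
  F is a fork here and F is conditioned on, so the path is blocked at F.
Path 3: G → S ← F → B → K ← M
  F is a fork here and F is conditioned on, so the path is blocked at F.
Path 4: G → S → A ← F → M
  S is a chain here and S is conditioned on, so the path is blocked at S.
Path 5: G → S → A ← F → K ← M
  S is a chain here and S is conditioned on, so the path is blocked at S.
Path 6: G → S → A ← F → B → K ← M
  S is a chain here and S is conditioned on, so the path is blocked at S.
Since every path is blocked, d-separation holds.

Yes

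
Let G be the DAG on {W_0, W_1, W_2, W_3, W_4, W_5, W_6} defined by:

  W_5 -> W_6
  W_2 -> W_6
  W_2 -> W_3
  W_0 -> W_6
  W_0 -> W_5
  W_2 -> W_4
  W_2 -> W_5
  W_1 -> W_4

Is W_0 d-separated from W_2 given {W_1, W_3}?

Yes

4 paths connect W_0 and W_2; each must be blocked for d-separation to hold:
  1. W_0 → W_6 ← W_2 — W_6:collider[blocks] ⇒ blocked
  2. W_0 → W_6 ← W_5 ← W_2 — W_6:collider[blocks]; W_5:chain[open] ⇒ blocked
  3. W_0 → W_5 → W_6 ← W_2 — W_5:chain[open]; W_6:collider[blocks] ⇒ blocked
  4. W_0 → W_5 ← W_2 — W_5:collider[blocks] ⇒ blocked
Since every path is blocked, d-separation holds.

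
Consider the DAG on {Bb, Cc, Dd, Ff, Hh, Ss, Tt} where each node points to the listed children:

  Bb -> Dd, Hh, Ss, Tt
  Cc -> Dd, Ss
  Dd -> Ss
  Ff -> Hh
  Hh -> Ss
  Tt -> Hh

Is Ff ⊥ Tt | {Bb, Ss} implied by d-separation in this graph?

No

5 paths connect Ff and Tt; each must be blocked for d-separation to hold:
Path 1: Ff → Hh ← Bb → Tt
  Bb is a fork here and Bb is conditioned on, so the path is blocked at Bb.
Path 2: Ff → Hh → Ss ← Bb → Tt
  Bb is a fork here and Bb is conditioned on, so the path is blocked at Bb.
Path 3: Ff → Hh → Ss ← Cc → Dd ← Bb → Tt
  Bb is a fork here and Bb is conditioned on, so the path is blocked at Bb.
Path 4: Ff → Hh → Ss ← Dd ← Bb → Tt
  Bb is a fork here and Bb is conditioned on, so the path is blocked at Bb.
Path 5: Ff → Hh ← Tt
  Hh is a collider and its descendant Ss is conditioned on, which opens it — no node blocks this path, so it is active.
Because an active path exists, Ff and Tt are not d-separated.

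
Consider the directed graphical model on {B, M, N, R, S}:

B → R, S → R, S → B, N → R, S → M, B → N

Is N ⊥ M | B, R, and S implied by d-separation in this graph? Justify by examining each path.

We examine all 4 paths between N and M:
  1. N → R ← S → M — R:collider[open]; S:fork[blocks] ⇒ blocked
  2. N → R ← B ← S → M — R:collider[open]; B:chain[blocks]; S:fork[blocks] ⇒ blocked
  3. N ← B → R ← S → M — B:fork[blocks]; R:collider[open]; S:fork[blocks] ⇒ blocked
  4. N ← B ← S → M — B:chain[blocks]; S:fork[blocks] ⇒ blocked
Every path is blocked, so N and M are d-separated given {B, R, S}.

Yes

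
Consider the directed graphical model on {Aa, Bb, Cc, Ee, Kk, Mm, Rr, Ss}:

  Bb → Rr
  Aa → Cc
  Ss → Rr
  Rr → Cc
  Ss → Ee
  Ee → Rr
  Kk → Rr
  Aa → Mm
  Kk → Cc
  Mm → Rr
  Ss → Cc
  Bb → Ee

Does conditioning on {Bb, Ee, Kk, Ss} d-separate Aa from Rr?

We examine all 6 paths between Aa and Rr:
  1. Aa → Cc ← Ss → Ee ← Bb → Rr — Cc:collider[blocks]; Ss:fork[blocks]; Ee:collider[open]; Bb:fork[blocks] ⇒ blocked
  2. Aa → Cc ← Ss → Ee → Rr — Cc:collider[blocks]; Ss:fork[blocks]; Ee:chain[blocks] ⇒ blocked
  3. Aa → Cc ← Ss → Rr — Cc:collider[blocks]; Ss:fork[blocks] ⇒ blocked
  4. Aa → Cc ← Kk → Rr — Cc:collider[blocks]; Kk:fork[blocks] ⇒ blocked
  5. Aa → Cc ← Rr — Cc:collider[blocks] ⇒ blocked
  6. Aa → Mm → Rr — Mm:chain[open] ⇒ active
At least one path is unblocked, so d-separation fails.

No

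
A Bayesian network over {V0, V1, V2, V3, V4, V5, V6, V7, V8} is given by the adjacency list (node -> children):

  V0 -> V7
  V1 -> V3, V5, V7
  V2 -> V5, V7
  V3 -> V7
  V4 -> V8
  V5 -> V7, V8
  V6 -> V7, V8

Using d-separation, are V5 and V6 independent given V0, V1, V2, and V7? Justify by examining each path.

We examine all 5 paths between V5 and V6:
Path 1: V5 → V8 ← V6
  V8 is a collider here and neither V8 nor any of its descendants is conditioned on, so the collider stays closed — the path is blocked at V8.
Path 2: V5 ← V2 → V7 ← V6
  V2 is a fork here and V2 is conditioned on, so the path is blocked at V2.
Path 3: V5 ← V1 → V3 → V7 ← V6
  V1 is a fork here and V1 is conditioned on, so the path is blocked at V1.
Path 4: V5 ← V1 → V7 ← V6
  V1 is a fork here and V1 is conditioned on, so the path is blocked at V1.
Path 5: V5 → V7 ← V6
  V7 is a collider and V7 is conditioned on, which opens it — no node blocks this path, so it is active.
At least one path is unblocked, so d-separation fails.

No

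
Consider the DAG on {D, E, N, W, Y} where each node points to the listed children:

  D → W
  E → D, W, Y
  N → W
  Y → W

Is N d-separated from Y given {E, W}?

No — N and Y are not d-separated given {E, W}.

We examine all 3 paths between N and Y:
Path 1: N → W ← D ← E → Y
  E is a fork here and E is conditioned on, so the path is blocked at E.
Path 2: N → W ← E → Y
  E is a fork here and E is conditioned on, so the path is blocked at E.
Path 3: N → W ← Y
  W is a collider and W is conditioned on, which opens it — no node blocks this path, so it is active.
Since the path N → W ← Y is active, N and Y are not d-separated given {E, W}.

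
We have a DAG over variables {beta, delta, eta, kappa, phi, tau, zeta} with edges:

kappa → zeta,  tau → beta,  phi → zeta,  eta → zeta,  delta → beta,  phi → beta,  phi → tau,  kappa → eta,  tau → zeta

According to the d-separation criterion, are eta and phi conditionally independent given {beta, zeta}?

No

We examine all 6 paths between eta and phi:
Path 1: eta ← kappa → zeta ← phi
  kappa is a fork and kappa is not conditioned on; zeta is a collider and zeta is conditioned on, which opens it — no node blocks this path, so it is active.
Path 2: eta ← kappa → zeta ← tau → beta ← phi
  kappa is a fork and kappa is not conditioned on; zeta is a collider and zeta is conditioned on, which opens it; tau is a fork and tau is not conditioned on; beta is a collider and beta is conditioned on, which opens it — no node blocks this path, so it is active.
Path 3: eta ← kappa → zeta ← tau ← phi
  kappa is a fork and kappa is not conditioned on; zeta is a collider and zeta is conditioned on, which opens it; tau is a chain and tau is not conditioned on — no node blocks this path, so it is active.
Path 4: eta → zeta ← phi
  zeta is a collider and zeta is conditioned on, which opens it — no node blocks this path, so it is active.
Path 5: eta → zeta ← tau → beta ← phi
  zeta is a collider and zeta is conditioned on, which opens it; tau is a fork and tau is not conditioned on; beta is a collider and beta is conditioned on, which opens it — no node blocks this path, so it is active.
Path 6: eta → zeta ← tau ← phi
  zeta is a collider and zeta is conditioned on, which opens it; tau is a chain and tau is not conditioned on — no node blocks this path, so it is active.
Because an active path exists, eta and phi are not d-separated.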